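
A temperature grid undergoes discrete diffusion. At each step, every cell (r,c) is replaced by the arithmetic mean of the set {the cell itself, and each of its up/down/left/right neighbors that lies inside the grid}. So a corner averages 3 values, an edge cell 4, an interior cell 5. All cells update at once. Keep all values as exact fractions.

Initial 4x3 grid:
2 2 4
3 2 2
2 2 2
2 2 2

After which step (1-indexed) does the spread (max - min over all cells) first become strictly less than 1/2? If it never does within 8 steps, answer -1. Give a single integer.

Step 1: max=8/3, min=2, spread=2/3
Step 2: max=23/9, min=2, spread=5/9
Step 3: max=659/270, min=49/24, spread=431/1080
  -> spread < 1/2 first at step 3
Step 4: max=155017/64800, min=18631/9000, spread=104369/324000
Step 5: max=9148373/3888000, min=282641/135000, spread=5041561/19440000
Step 6: max=542777527/233280000, min=68495701/32400000, spread=248042399/1166400000
Step 7: max=32274741293/13996800000, min=2071204267/972000000, spread=12246999241/69984000000
Step 8: max=1923087899287/839808000000, min=250228679731/116640000000, spread=607207026119/4199040000000

Answer: 3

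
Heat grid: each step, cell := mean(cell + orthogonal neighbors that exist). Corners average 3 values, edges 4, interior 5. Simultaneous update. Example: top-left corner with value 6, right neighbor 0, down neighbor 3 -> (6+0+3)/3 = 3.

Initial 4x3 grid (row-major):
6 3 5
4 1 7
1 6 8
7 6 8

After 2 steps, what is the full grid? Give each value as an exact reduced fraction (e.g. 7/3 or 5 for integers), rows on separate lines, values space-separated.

After step 1:
  13/3 15/4 5
  3 21/5 21/4
  9/2 22/5 29/4
  14/3 27/4 22/3
After step 2:
  133/36 1037/240 14/3
  481/120 103/25 217/40
  497/120 271/50 727/120
  191/36 463/80 64/9

Answer: 133/36 1037/240 14/3
481/120 103/25 217/40
497/120 271/50 727/120
191/36 463/80 64/9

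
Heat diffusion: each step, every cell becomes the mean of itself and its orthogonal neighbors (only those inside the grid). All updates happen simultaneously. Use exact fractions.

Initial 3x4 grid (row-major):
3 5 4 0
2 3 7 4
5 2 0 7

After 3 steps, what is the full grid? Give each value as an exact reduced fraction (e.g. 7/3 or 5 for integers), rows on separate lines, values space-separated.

After step 1:
  10/3 15/4 4 8/3
  13/4 19/5 18/5 9/2
  3 5/2 4 11/3
After step 2:
  31/9 893/240 841/240 67/18
  803/240 169/50 199/50 433/120
  35/12 133/40 413/120 73/18
After step 3:
  473/135 25289/7200 26869/7200 7801/2160
  47113/14400 10651/3000 21497/6000 27659/7200
  767/240 3919/1200 6661/1800 1999/540

Answer: 473/135 25289/7200 26869/7200 7801/2160
47113/14400 10651/3000 21497/6000 27659/7200
767/240 3919/1200 6661/1800 1999/540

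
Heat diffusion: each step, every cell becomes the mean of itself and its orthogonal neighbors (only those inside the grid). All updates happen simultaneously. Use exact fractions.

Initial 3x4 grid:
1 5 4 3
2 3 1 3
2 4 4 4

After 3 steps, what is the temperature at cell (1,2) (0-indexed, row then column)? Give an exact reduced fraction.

Answer: 1251/400

Derivation:
Step 1: cell (1,2) = 3
Step 2: cell (1,2) = 61/20
Step 3: cell (1,2) = 1251/400
Full grid after step 3:
  595/216 1061/360 1117/360 1369/432
  1937/720 877/300 1251/400 3017/960
  595/216 2137/720 2269/720 1397/432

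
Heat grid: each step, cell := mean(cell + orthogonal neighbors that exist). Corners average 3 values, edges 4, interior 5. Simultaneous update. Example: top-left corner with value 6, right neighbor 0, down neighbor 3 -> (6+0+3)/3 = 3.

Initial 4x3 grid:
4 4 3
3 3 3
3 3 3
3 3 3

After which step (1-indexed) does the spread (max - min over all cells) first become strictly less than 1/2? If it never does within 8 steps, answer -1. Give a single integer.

Answer: 2

Derivation:
Step 1: max=11/3, min=3, spread=2/3
Step 2: max=125/36, min=3, spread=17/36
  -> spread < 1/2 first at step 2
Step 3: max=7327/2160, min=3, spread=847/2160
Step 4: max=107831/32400, min=679/225, spread=2011/6480
Step 5: max=12794783/3888000, min=327713/108000, spread=199423/777600
Step 6: max=760744867/233280000, min=6595249/2160000, spread=1938319/9331200
Step 7: max=45352077053/13996800000, min=596644199/194400000, spread=95747789/559872000
Step 8: max=2706993255127/839808000000, min=35965143941/11664000000, spread=940023131/6718464000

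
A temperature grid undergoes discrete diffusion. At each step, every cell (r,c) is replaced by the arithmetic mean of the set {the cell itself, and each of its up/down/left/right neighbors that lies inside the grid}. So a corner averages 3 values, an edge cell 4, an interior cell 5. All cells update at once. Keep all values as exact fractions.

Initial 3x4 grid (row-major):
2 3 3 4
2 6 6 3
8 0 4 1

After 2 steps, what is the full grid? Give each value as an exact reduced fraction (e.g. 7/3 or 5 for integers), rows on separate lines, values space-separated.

Answer: 31/9 397/120 457/120 65/18
407/120 203/50 361/100 139/40
37/9 839/240 859/240 107/36

Derivation:
After step 1:
  7/3 7/2 4 10/3
  9/2 17/5 22/5 7/2
  10/3 9/2 11/4 8/3
After step 2:
  31/9 397/120 457/120 65/18
  407/120 203/50 361/100 139/40
  37/9 839/240 859/240 107/36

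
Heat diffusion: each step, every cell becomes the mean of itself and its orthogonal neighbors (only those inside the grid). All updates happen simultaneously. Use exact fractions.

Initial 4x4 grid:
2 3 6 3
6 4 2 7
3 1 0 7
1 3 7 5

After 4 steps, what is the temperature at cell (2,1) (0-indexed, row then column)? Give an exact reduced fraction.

Answer: 588401/180000

Derivation:
Step 1: cell (2,1) = 11/5
Step 2: cell (2,1) = 291/100
Step 3: cell (2,1) = 18491/6000
Step 4: cell (2,1) = 588401/180000
Full grid after step 4:
  226657/64800 785359/216000 172267/43200 277109/64800
  177091/54000 622627/180000 5611/1440 2327/540
  162761/54000 588401/180000 137929/36000 117337/27000
  190523/64800 693509/216000 834701/216000 280559/64800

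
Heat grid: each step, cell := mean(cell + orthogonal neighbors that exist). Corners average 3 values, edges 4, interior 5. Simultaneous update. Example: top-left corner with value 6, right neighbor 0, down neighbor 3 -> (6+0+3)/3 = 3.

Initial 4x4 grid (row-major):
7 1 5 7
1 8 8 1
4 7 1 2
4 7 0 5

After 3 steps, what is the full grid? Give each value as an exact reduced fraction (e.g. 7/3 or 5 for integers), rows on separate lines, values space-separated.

Answer: 319/72 379/80 16891/3600 9701/2160
557/120 4603/1000 26687/6000 29477/7200
181/40 9103/2000 11701/3000 24341/7200
1111/240 407/96 25901/7200 3313/1080

Derivation:
After step 1:
  3 21/4 21/4 13/3
  5 5 23/5 9/2
  4 27/5 18/5 9/4
  5 9/2 13/4 7/3
After step 2:
  53/12 37/8 583/120 169/36
  17/4 101/20 459/100 941/240
  97/20 9/2 191/50 761/240
  9/2 363/80 821/240 47/18
After step 3:
  319/72 379/80 16891/3600 9701/2160
  557/120 4603/1000 26687/6000 29477/7200
  181/40 9103/2000 11701/3000 24341/7200
  1111/240 407/96 25901/7200 3313/1080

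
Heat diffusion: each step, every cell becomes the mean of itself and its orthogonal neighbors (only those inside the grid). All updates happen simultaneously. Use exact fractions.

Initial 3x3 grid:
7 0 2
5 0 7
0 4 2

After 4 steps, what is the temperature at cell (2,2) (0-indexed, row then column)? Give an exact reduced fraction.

Answer: 373159/129600

Derivation:
Step 1: cell (2,2) = 13/3
Step 2: cell (2,2) = 103/36
Step 3: cell (2,2) = 6617/2160
Step 4: cell (2,2) = 373159/129600
Full grid after step 4:
  127753/43200 871601/288000 3929/1350
  54061/18000 516143/180000 2592053/864000
  61339/21600 1272589/432000 373159/129600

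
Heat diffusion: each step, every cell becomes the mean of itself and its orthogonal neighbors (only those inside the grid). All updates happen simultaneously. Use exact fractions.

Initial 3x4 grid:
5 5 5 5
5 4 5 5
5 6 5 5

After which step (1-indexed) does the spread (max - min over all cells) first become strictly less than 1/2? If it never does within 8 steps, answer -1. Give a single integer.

Step 1: max=16/3, min=19/4, spread=7/12
Step 2: max=247/48, min=29/6, spread=5/16
  -> spread < 1/2 first at step 2
Step 3: max=547/108, min=11711/2400, spread=4001/21600
Step 4: max=1087241/216000, min=23593/4800, spread=6389/54000
Step 5: max=84653/16875, min=296119/60000, spread=1753/21600
Step 6: max=194605483/38880000, min=769543307/155520000, spread=71029/1244160
Step 7: max=4857492413/972000000, min=19276152527/3888000000, spread=410179/10368000
Step 8: max=698883613423/139968000000, min=2778404580067/559872000000, spread=45679663/1492992000

Answer: 2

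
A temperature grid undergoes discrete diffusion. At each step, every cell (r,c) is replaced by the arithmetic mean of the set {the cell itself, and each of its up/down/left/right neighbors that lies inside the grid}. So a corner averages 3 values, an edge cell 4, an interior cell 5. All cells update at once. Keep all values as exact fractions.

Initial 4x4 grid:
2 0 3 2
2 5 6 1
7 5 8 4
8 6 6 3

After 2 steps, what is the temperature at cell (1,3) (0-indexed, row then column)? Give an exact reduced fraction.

Answer: 277/80

Derivation:
Step 1: cell (1,3) = 13/4
Step 2: cell (1,3) = 277/80
Full grid after step 2:
  47/18 611/240 237/80 8/3
  433/120 209/50 4 277/80
  227/40 547/100 527/100 1043/240
  25/4 63/10 83/15 169/36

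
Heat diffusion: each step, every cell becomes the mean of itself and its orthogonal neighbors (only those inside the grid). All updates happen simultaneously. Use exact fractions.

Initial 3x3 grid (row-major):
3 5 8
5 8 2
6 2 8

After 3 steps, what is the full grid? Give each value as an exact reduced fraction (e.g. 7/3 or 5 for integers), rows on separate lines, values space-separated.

Answer: 5347/1080 1222/225 1889/360
37579/7200 3737/750 13193/2400
5257/1080 19027/3600 1819/360

Derivation:
After step 1:
  13/3 6 5
  11/2 22/5 13/2
  13/3 6 4
After step 2:
  95/18 74/15 35/6
  557/120 142/25 199/40
  95/18 281/60 11/2
After step 3:
  5347/1080 1222/225 1889/360
  37579/7200 3737/750 13193/2400
  5257/1080 19027/3600 1819/360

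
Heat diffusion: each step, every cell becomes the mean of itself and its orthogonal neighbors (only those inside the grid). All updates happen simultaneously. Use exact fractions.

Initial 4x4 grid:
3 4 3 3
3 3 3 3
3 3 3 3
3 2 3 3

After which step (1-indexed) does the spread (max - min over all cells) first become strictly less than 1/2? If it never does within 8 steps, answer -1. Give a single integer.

Answer: 3

Derivation:
Step 1: max=10/3, min=8/3, spread=2/3
Step 2: max=391/120, min=329/120, spread=31/60
Step 3: max=3451/1080, min=3029/1080, spread=211/540
  -> spread < 1/2 first at step 3
Step 4: max=339871/108000, min=308129/108000, spread=15871/54000
Step 5: max=3031891/972000, min=2800109/972000, spread=115891/486000
Step 6: max=300832711/97200000, min=282367289/97200000, spread=9232711/48600000
Step 7: max=2691559531/874800000, min=2557240469/874800000, spread=67159531/437400000
Step 8: max=268060197151/87480000000, min=256819802849/87480000000, spread=5620197151/43740000000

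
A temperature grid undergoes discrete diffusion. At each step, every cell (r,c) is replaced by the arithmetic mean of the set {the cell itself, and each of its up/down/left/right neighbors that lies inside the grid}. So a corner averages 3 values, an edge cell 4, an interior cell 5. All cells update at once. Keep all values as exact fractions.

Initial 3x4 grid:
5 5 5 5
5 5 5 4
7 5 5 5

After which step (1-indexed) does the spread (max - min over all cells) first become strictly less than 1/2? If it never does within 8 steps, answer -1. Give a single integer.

Answer: 4

Derivation:
Step 1: max=17/3, min=14/3, spread=1
Step 2: max=50/9, min=1133/240, spread=601/720
Step 3: max=581/108, min=10363/2160, spread=419/720
Step 4: max=343933/64800, min=626561/129600, spread=4087/8640
  -> spread < 1/2 first at step 4
Step 5: max=20394737/3888000, min=37834819/7776000, spread=65659/172800
Step 6: max=1214161303/233280000, min=2283819881/466560000, spread=1926703/6220800
Step 7: max=72396022277/13996800000, min=137749827979/27993600000, spread=93896221/373248000
Step 8: max=4323236349943/839808000000, min=8300969601761/1679616000000, spread=61422773/298598400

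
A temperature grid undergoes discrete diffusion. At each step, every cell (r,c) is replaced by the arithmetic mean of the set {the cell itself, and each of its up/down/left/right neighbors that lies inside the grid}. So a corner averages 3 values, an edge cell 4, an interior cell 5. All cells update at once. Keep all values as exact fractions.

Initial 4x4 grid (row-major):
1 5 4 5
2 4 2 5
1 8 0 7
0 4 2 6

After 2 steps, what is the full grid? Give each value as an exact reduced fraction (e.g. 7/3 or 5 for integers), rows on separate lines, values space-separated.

After step 1:
  8/3 7/2 4 14/3
  2 21/5 3 19/4
  11/4 17/5 19/5 9/2
  5/3 7/2 3 5
After step 2:
  49/18 431/120 91/24 161/36
  697/240 161/50 79/20 203/48
  589/240 353/100 177/50 361/80
  95/36 347/120 153/40 25/6

Answer: 49/18 431/120 91/24 161/36
697/240 161/50 79/20 203/48
589/240 353/100 177/50 361/80
95/36 347/120 153/40 25/6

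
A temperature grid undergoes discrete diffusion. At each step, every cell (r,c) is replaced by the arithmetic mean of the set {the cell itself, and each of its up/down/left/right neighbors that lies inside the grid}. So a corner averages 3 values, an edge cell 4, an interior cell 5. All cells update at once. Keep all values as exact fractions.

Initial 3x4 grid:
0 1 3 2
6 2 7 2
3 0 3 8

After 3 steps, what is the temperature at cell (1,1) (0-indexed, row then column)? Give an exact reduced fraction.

Answer: 4487/1500

Derivation:
Step 1: cell (1,1) = 16/5
Step 2: cell (1,1) = 257/100
Step 3: cell (1,1) = 4487/1500
Full grid after step 3:
  2731/1080 17921/7200 22421/7200 3517/1080
  36607/14400 4487/1500 2441/750 55787/14400
  2059/720 1783/600 13573/3600 8489/2160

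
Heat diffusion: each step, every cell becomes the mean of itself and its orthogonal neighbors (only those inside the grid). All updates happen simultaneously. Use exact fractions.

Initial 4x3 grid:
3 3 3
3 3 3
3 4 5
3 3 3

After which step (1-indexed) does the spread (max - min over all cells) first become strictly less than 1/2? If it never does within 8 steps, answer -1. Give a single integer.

Answer: 3

Derivation:
Step 1: max=15/4, min=3, spread=3/4
Step 2: max=871/240, min=3, spread=151/240
Step 3: max=3803/1080, min=733/240, spread=1009/2160
  -> spread < 1/2 first at step 3
Step 4: max=448781/129600, min=22367/7200, spread=1847/5184
Step 5: max=26648809/7776000, min=113089/36000, spread=444317/1555200
Step 6: max=1583988911/466560000, min=41108951/12960000, spread=4162667/18662400
Step 7: max=94403720749/27993600000, min=2483624909/777600000, spread=199728961/1119744000
Step 8: max=5632950169991/1679616000000, min=16651565059/5184000000, spread=1902744727/13436928000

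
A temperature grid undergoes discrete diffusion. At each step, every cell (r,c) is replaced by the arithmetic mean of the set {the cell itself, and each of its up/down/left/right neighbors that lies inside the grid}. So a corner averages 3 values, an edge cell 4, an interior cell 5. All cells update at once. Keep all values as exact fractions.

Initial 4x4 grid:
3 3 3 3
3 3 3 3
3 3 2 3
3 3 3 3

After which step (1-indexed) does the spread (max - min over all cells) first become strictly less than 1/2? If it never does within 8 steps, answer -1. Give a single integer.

Step 1: max=3, min=11/4, spread=1/4
  -> spread < 1/2 first at step 1
Step 2: max=3, min=139/50, spread=11/50
Step 3: max=3, min=6833/2400, spread=367/2400
Step 4: max=1787/600, min=30829/10800, spread=1337/10800
Step 5: max=53531/18000, min=930331/324000, spread=33227/324000
Step 6: max=319951/108000, min=27945673/9720000, spread=849917/9720000
Step 7: max=4791467/1620000, min=841085653/291600000, spread=21378407/291600000
Step 8: max=1434311657/486000000, min=25277537629/8748000000, spread=540072197/8748000000

Answer: 1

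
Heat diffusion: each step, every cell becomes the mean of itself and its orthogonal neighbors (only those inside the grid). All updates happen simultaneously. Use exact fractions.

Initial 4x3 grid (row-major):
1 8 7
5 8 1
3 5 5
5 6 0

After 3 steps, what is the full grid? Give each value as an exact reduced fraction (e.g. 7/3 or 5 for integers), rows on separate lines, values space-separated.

Answer: 10819/2160 2111/400 2801/540
35353/7200 9763/2000 4441/900
32773/7200 27689/6000 15149/3600
9739/2160 7517/1800 2191/540

Derivation:
After step 1:
  14/3 6 16/3
  17/4 27/5 21/4
  9/2 27/5 11/4
  14/3 4 11/3
After step 2:
  179/36 107/20 199/36
  1129/240 263/50 281/60
  1129/240 441/100 64/15
  79/18 133/30 125/36
After step 3:
  10819/2160 2111/400 2801/540
  35353/7200 9763/2000 4441/900
  32773/7200 27689/6000 15149/3600
  9739/2160 7517/1800 2191/540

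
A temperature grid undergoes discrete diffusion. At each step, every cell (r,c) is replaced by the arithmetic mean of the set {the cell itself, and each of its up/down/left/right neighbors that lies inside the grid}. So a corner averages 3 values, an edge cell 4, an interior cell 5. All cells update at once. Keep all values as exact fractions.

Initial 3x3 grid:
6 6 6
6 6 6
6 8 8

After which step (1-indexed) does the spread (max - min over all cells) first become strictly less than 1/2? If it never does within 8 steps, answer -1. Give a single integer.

Step 1: max=22/3, min=6, spread=4/3
Step 2: max=125/18, min=6, spread=17/18
Step 3: max=7327/1080, min=551/90, spread=143/216
Step 4: max=431549/64800, min=8363/1350, spread=1205/2592
  -> spread < 1/2 first at step 4
Step 5: max=25627303/3888000, min=225541/36000, spread=10151/31104
Step 6: max=1525349141/233280000, min=61329209/9720000, spread=85517/373248
Step 7: max=91053190927/13996800000, min=7400153671/1166400000, spread=720431/4478976
Step 8: max=5442462194669/839808000000, min=18568161863/2916000000, spread=6069221/53747712

Answer: 4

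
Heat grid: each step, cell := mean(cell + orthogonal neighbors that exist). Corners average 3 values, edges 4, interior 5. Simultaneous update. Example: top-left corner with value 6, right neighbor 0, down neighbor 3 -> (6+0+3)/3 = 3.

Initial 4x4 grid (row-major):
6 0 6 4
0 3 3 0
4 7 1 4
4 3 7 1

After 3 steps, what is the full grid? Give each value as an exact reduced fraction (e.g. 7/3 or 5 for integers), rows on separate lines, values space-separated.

After step 1:
  2 15/4 13/4 10/3
  13/4 13/5 13/5 11/4
  15/4 18/5 22/5 3/2
  11/3 21/4 3 4
After step 2:
  3 29/10 97/30 28/9
  29/10 79/25 78/25 611/240
  107/30 98/25 151/50 253/80
  38/9 931/240 333/80 17/6
After step 3:
  44/15 461/150 1391/450 6401/2160
  947/300 16/5 3619/1200 21491/7200
  3287/900 4211/1200 3477/1000 6937/2400
  8401/2160 29131/7200 2779/800 1219/360

Answer: 44/15 461/150 1391/450 6401/2160
947/300 16/5 3619/1200 21491/7200
3287/900 4211/1200 3477/1000 6937/2400
8401/2160 29131/7200 2779/800 1219/360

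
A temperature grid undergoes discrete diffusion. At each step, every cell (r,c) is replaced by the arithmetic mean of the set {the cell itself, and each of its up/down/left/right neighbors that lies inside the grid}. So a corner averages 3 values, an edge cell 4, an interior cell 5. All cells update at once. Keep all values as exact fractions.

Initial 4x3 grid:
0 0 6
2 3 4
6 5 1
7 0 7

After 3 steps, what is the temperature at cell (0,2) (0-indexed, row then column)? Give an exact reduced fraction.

Answer: 1577/540

Derivation:
Step 1: cell (0,2) = 10/3
Step 2: cell (0,2) = 109/36
Step 3: cell (0,2) = 1577/540
Full grid after step 3:
  313/135 12047/4800 1577/540
  20383/7200 6143/2000 22883/7200
  27413/7200 7053/2000 26413/7200
  875/216 19477/4800 787/216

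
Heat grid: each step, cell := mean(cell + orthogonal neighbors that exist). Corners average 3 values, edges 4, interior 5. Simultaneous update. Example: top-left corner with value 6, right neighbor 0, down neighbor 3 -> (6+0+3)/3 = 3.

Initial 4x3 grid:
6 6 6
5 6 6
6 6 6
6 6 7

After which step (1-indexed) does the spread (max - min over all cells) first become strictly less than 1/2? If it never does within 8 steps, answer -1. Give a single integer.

Answer: 3

Derivation:
Step 1: max=19/3, min=17/3, spread=2/3
Step 2: max=113/18, min=689/120, spread=193/360
Step 3: max=1337/216, min=6269/1080, spread=52/135
  -> spread < 1/2 first at step 3
Step 4: max=795301/129600, min=189359/32400, spread=7573/25920
Step 5: max=47436569/7776000, min=2851129/486000, spread=363701/1555200
Step 6: max=2833051711/466560000, min=343490167/58320000, spread=681043/3732480
Step 7: max=169429642949/27993600000, min=5167103957/874800000, spread=163292653/1119744000
Step 8: max=10139424434191/1679616000000, min=621565789301/104976000000, spread=1554974443/13436928000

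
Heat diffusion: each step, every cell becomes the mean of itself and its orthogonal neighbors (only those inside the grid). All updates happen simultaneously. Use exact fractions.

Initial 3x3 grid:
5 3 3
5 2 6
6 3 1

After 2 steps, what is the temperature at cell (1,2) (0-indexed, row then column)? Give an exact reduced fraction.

Step 1: cell (1,2) = 3
Step 2: cell (1,2) = 53/15
Full grid after step 2:
  145/36 923/240 41/12
  173/40 351/100 53/15
  73/18 37/10 28/9

Answer: 53/15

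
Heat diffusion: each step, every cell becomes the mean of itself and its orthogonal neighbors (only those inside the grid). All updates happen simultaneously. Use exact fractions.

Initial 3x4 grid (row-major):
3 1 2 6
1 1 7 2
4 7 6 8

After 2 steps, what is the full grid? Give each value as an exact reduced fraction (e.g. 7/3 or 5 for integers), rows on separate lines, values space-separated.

Answer: 17/9 649/240 761/240 157/36
679/240 31/10 19/4 1081/240
43/12 189/40 613/120 217/36

Derivation:
After step 1:
  5/3 7/4 4 10/3
  9/4 17/5 18/5 23/4
  4 9/2 7 16/3
After step 2:
  17/9 649/240 761/240 157/36
  679/240 31/10 19/4 1081/240
  43/12 189/40 613/120 217/36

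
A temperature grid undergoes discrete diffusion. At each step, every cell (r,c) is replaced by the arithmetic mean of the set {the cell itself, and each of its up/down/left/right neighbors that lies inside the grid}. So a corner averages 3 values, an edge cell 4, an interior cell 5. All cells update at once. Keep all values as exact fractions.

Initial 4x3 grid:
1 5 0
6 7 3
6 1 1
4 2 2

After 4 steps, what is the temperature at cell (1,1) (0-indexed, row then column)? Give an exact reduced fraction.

Answer: 1260491/360000

Derivation:
Step 1: cell (1,1) = 22/5
Step 2: cell (1,1) = 94/25
Step 3: cell (1,1) = 1339/375
Step 4: cell (1,1) = 1260491/360000
Full grid after step 4:
  168587/43200 3087379/864000 418211/129600
  31043/8000 1260491/360000 82817/27000
  264487/72000 1160291/360000 151459/54000
  146527/43200 2590879/864000 337931/129600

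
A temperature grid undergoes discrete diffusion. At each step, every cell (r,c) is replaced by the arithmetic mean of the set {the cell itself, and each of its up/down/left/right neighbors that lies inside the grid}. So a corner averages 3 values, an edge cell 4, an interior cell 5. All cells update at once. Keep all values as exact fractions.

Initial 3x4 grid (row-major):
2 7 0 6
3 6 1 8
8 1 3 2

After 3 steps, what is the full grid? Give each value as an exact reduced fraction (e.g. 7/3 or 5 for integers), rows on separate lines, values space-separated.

After step 1:
  4 15/4 7/2 14/3
  19/4 18/5 18/5 17/4
  4 9/2 7/4 13/3
After step 2:
  25/6 297/80 931/240 149/36
  327/80 101/25 167/50 337/80
  53/12 277/80 851/240 31/9
After step 3:
  359/90 9479/2400 27127/7200 4403/1080
  20053/4800 7457/2000 7607/2000 18163/4800
  359/90 3093/800 24827/7200 4033/1080

Answer: 359/90 9479/2400 27127/7200 4403/1080
20053/4800 7457/2000 7607/2000 18163/4800
359/90 3093/800 24827/7200 4033/1080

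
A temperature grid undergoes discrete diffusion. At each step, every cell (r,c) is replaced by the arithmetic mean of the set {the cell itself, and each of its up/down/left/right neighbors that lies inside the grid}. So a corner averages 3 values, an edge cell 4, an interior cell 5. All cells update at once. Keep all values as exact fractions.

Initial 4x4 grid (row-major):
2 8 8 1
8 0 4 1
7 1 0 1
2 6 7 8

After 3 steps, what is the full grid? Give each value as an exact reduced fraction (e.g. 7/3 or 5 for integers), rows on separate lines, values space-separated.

Answer: 1757/360 3499/800 28139/7200 446/135
10477/2400 4059/1000 497/150 22169/7200
3399/800 471/125 2087/600 4717/1440
43/10 10007/2400 1157/288 4213/1080

Derivation:
After step 1:
  6 9/2 21/4 10/3
  17/4 21/5 13/5 7/4
  9/2 14/5 13/5 5/2
  5 4 21/4 16/3
After step 2:
  59/12 399/80 941/240 31/9
  379/80 367/100 82/25 611/240
  331/80 181/50 63/20 731/240
  9/2 341/80 1031/240 157/36
After step 3:
  1757/360 3499/800 28139/7200 446/135
  10477/2400 4059/1000 497/150 22169/7200
  3399/800 471/125 2087/600 4717/1440
  43/10 10007/2400 1157/288 4213/1080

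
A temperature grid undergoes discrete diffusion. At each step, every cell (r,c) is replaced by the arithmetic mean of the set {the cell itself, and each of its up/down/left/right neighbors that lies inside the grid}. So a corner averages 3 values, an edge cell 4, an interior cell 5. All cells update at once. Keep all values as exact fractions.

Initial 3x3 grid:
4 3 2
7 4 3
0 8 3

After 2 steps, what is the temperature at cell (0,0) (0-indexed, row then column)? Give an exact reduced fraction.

Step 1: cell (0,0) = 14/3
Step 2: cell (0,0) = 35/9
Full grid after step 2:
  35/9 187/48 107/36
  221/48 15/4 23/6
  25/6 221/48 137/36

Answer: 35/9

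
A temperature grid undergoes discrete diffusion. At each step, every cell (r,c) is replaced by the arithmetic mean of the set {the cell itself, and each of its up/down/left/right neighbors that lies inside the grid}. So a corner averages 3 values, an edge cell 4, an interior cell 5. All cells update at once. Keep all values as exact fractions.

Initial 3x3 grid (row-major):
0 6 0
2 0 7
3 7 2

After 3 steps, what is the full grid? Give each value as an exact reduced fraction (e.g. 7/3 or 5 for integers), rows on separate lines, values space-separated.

After step 1:
  8/3 3/2 13/3
  5/4 22/5 9/4
  4 3 16/3
After step 2:
  65/36 129/40 97/36
  739/240 62/25 979/240
  11/4 251/60 127/36
After step 3:
  5839/2160 2041/800 7199/2160
  36413/14400 2557/750 46013/14400
  267/80 11647/3600 8489/2160

Answer: 5839/2160 2041/800 7199/2160
36413/14400 2557/750 46013/14400
267/80 11647/3600 8489/2160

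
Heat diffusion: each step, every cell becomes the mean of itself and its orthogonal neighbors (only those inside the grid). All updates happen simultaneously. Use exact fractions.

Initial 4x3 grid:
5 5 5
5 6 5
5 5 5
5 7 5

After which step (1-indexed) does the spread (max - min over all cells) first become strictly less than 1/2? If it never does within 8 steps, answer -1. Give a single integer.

Answer: 2

Derivation:
Step 1: max=17/3, min=5, spread=2/3
Step 2: max=673/120, min=409/80, spread=119/240
  -> spread < 1/2 first at step 2
Step 3: max=11791/2160, min=1847/360, spread=709/2160
Step 4: max=2345377/432000, min=1485473/288000, spread=46867/172800
Step 5: max=20940257/3888000, min=13439443/2592000, spread=312437/1555200
Step 6: max=8352973897/1555200000, min=5389369673/1036800000, spread=21513551/124416000
Step 7: max=499234200323/93312000000, min=324517708507/62208000000, spread=199322201/1492992000
Step 8: max=29903622584257/5598720000000, min=19501651677713/3732480000000, spread=10418321083/89579520000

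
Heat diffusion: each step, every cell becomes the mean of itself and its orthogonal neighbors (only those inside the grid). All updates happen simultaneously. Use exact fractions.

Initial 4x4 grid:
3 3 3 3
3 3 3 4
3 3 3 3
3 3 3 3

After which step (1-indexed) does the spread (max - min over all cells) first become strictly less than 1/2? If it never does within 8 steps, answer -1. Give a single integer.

Answer: 1

Derivation:
Step 1: max=10/3, min=3, spread=1/3
  -> spread < 1/2 first at step 1
Step 2: max=391/120, min=3, spread=31/120
Step 3: max=3451/1080, min=3, spread=211/1080
Step 4: max=340843/108000, min=3, spread=16843/108000
Step 5: max=3054643/972000, min=27079/9000, spread=130111/972000
Step 6: max=91122367/29160000, min=1627159/540000, spread=3255781/29160000
Step 7: max=2724753691/874800000, min=1631107/540000, spread=82360351/874800000
Step 8: max=81483316891/26244000000, min=294106441/97200000, spread=2074577821/26244000000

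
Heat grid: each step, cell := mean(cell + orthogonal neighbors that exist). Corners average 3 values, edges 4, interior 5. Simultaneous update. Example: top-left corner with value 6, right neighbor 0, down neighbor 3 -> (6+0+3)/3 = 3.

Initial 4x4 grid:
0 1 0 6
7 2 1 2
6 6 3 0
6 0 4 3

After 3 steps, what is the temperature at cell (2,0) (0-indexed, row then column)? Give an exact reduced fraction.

Step 1: cell (2,0) = 25/4
Step 2: cell (2,0) = 87/20
Step 3: cell (2,0) = 2563/600
Full grid after step 3:
  6199/2160 16069/7200 15613/7200 557/270
  6001/1800 18217/6000 34/15 16543/7200
  2563/600 3367/1000 16913/6000 16583/7200
  503/120 4531/1200 10009/3600 5423/2160

Answer: 2563/600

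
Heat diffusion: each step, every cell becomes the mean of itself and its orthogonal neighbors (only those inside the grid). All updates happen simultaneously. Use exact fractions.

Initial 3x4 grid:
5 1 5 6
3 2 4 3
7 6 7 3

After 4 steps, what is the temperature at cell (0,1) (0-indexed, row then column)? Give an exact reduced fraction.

Step 1: cell (0,1) = 13/4
Step 2: cell (0,1) = 269/80
Step 3: cell (0,1) = 8983/2400
Step 4: cell (0,1) = 30629/8000
Full grid after step 4:
  165371/43200 30629/8000 869383/216000 267169/64800
  3534587/864000 1499923/360000 83961/20000 154763/36000
  577663/129600 30019/6750 241877/54000 143347/32400

Answer: 30629/8000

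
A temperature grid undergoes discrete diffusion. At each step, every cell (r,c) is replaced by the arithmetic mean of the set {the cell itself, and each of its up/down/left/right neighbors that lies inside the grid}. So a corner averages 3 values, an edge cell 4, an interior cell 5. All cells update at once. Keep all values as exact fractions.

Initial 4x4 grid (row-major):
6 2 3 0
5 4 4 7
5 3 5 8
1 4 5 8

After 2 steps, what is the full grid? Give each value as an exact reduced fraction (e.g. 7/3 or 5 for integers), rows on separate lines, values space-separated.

After step 1:
  13/3 15/4 9/4 10/3
  5 18/5 23/5 19/4
  7/2 21/5 5 7
  10/3 13/4 11/2 7
After step 2:
  157/36 209/60 209/60 31/9
  493/120 423/100 101/25 1181/240
  481/120 391/100 263/50 95/16
  121/36 977/240 83/16 13/2

Answer: 157/36 209/60 209/60 31/9
493/120 423/100 101/25 1181/240
481/120 391/100 263/50 95/16
121/36 977/240 83/16 13/2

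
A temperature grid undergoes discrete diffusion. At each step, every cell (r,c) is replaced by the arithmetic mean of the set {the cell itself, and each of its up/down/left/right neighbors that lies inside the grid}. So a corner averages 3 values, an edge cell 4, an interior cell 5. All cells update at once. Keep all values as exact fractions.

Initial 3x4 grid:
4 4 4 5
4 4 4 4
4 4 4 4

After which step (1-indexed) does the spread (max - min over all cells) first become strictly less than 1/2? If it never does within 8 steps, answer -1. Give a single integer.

Step 1: max=13/3, min=4, spread=1/3
  -> spread < 1/2 first at step 1
Step 2: max=77/18, min=4, spread=5/18
Step 3: max=905/216, min=4, spread=41/216
Step 4: max=107897/25920, min=4, spread=4217/25920
Step 5: max=6429949/1555200, min=28879/7200, spread=38417/311040
Step 6: max=384448211/93312000, min=578597/144000, spread=1903471/18662400
Step 7: max=22995869089/5598720000, min=17395759/4320000, spread=18038617/223948800
Step 8: max=1376960982851/335923200000, min=1568126759/388800000, spread=883978523/13436928000

Answer: 1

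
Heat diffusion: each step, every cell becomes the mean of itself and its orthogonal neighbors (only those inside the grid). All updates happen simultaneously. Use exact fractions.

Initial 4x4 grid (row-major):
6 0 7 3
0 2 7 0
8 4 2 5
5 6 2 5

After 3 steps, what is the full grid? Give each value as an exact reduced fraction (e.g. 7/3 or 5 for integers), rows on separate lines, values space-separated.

After step 1:
  2 15/4 17/4 10/3
  4 13/5 18/5 15/4
  17/4 22/5 4 3
  19/3 17/4 15/4 4
After step 2:
  13/4 63/20 56/15 34/9
  257/80 367/100 91/25 821/240
  1139/240 39/10 15/4 59/16
  89/18 281/60 4 43/12
After step 3:
  769/240 4141/1200 12871/3600 7871/2160
  8927/2400 7029/2000 21857/6000 26147/7200
  6049/1440 24899/6000 7591/2000 1733/480
  10349/2160 631/144 961/240 541/144

Answer: 769/240 4141/1200 12871/3600 7871/2160
8927/2400 7029/2000 21857/6000 26147/7200
6049/1440 24899/6000 7591/2000 1733/480
10349/2160 631/144 961/240 541/144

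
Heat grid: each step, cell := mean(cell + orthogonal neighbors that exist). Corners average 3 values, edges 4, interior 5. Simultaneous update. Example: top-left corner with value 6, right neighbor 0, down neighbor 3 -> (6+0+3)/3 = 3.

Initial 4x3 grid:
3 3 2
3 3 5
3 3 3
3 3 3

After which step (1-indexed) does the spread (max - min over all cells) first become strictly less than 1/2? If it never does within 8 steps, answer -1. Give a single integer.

Step 1: max=7/2, min=11/4, spread=3/4
Step 2: max=809/240, min=35/12, spread=109/240
  -> spread < 1/2 first at step 2
Step 3: max=2581/800, min=3, spread=181/800
Step 4: max=690383/216000, min=131431/43200, spread=923/6000
Step 5: max=757423/240000, min=330181/108000, spread=213187/2160000
Step 6: max=611732807/194400000, min=33218099/10800000, spread=552281/7776000
Step 7: max=87704637947/27993600000, min=599336713/194400000, spread=56006051/1119744000
Step 8: max=2188502518367/699840000000, min=18028574171/5832000000, spread=25073617847/699840000000

Answer: 2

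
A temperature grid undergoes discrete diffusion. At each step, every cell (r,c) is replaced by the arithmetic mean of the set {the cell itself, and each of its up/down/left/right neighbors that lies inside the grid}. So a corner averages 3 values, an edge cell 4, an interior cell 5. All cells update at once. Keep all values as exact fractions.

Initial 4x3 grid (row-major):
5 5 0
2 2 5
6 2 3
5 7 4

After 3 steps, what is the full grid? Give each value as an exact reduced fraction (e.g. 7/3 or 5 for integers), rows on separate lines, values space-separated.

After step 1:
  4 3 10/3
  15/4 16/5 5/2
  15/4 4 7/2
  6 9/2 14/3
After step 2:
  43/12 203/60 53/18
  147/40 329/100 47/15
  35/8 379/100 11/3
  19/4 115/24 38/9
After step 3:
  1277/360 11881/3600 1703/540
  4477/1200 10363/3000 11731/3600
  1659/400 2987/750 13331/3600
  167/36 31597/7200 913/216

Answer: 1277/360 11881/3600 1703/540
4477/1200 10363/3000 11731/3600
1659/400 2987/750 13331/3600
167/36 31597/7200 913/216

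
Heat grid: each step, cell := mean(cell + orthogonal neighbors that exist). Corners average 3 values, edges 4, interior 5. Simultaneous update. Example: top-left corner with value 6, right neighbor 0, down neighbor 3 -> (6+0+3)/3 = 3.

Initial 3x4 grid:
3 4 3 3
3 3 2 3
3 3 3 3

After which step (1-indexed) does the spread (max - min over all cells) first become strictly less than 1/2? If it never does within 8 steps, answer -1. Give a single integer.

Step 1: max=10/3, min=11/4, spread=7/12
Step 2: max=115/36, min=17/6, spread=13/36
  -> spread < 1/2 first at step 2
Step 3: max=1357/432, min=1033/360, spread=587/2160
Step 4: max=200963/64800, min=124177/43200, spread=5879/25920
Step 5: max=1492649/486000, min=7506293/2592000, spread=272701/1555200
Step 6: max=355977349/116640000, min=452462107/155520000, spread=2660923/18662400
Step 7: max=21247324991/6998400000, min=27274521713/9331200000, spread=126629393/1119744000
Step 8: max=1270075212769/419904000000, min=1642110750067/559872000000, spread=1231748807/13436928000

Answer: 2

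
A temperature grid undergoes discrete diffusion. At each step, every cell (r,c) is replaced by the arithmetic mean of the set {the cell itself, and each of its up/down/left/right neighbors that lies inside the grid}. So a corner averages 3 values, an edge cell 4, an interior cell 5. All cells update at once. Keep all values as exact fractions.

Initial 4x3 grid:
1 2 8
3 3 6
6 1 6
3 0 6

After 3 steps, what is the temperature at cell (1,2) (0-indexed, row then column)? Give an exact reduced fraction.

Answer: 15961/3600

Derivation:
Step 1: cell (1,2) = 23/4
Step 2: cell (1,2) = 113/24
Step 3: cell (1,2) = 15961/3600
Full grid after step 3:
  37/12 26957/7200 469/108
  953/300 10873/3000 15961/3600
  923/300 3571/1000 4867/1200
  139/45 7909/2400 227/60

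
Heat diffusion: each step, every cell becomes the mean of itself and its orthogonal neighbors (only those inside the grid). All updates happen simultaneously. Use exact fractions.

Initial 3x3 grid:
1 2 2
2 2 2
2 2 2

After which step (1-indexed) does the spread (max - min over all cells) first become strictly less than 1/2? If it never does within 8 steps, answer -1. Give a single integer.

Step 1: max=2, min=5/3, spread=1/3
  -> spread < 1/2 first at step 1
Step 2: max=2, min=31/18, spread=5/18
Step 3: max=2, min=391/216, spread=41/216
Step 4: max=709/360, min=23789/12960, spread=347/2592
Step 5: max=7043/3600, min=1448263/777600, spread=2921/31104
Step 6: max=838517/432000, min=87483461/46656000, spread=24611/373248
Step 7: max=18783259/9720000, min=5279997967/2799360000, spread=207329/4478976
Step 8: max=997998401/518400000, min=317893247549/167961600000, spread=1746635/53747712

Answer: 1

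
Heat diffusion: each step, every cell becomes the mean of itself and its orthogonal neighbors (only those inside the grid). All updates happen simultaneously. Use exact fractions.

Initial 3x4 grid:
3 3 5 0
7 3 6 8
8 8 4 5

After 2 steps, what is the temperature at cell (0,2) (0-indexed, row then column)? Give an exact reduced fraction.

Answer: 62/15

Derivation:
Step 1: cell (0,2) = 7/2
Step 2: cell (0,2) = 62/15
Full grid after step 2:
  157/36 251/60 62/15 151/36
  453/80 251/50 123/25 399/80
  56/9 737/120 671/120 97/18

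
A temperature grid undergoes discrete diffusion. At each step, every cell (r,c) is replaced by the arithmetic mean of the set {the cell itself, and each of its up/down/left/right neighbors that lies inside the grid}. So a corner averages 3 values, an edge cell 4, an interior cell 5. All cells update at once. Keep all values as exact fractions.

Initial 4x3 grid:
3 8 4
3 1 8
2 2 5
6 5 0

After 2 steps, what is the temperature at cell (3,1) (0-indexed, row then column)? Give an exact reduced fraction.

Step 1: cell (3,1) = 13/4
Step 2: cell (3,1) = 167/48
Full grid after step 2:
  131/36 74/15 91/18
  437/120 363/100 1159/240
  77/24 353/100 175/48
  65/18 167/48 31/9

Answer: 167/48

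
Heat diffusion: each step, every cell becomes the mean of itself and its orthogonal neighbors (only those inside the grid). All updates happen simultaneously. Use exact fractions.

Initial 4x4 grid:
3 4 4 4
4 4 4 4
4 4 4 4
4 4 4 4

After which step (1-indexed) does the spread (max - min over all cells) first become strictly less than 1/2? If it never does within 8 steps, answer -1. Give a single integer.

Step 1: max=4, min=11/3, spread=1/3
  -> spread < 1/2 first at step 1
Step 2: max=4, min=67/18, spread=5/18
Step 3: max=4, min=823/216, spread=41/216
Step 4: max=4, min=24877/6480, spread=1043/6480
Step 5: max=4, min=752047/194400, spread=25553/194400
Step 6: max=71921/18000, min=22656541/5832000, spread=645863/5832000
Step 7: max=479029/120000, min=682198309/174960000, spread=16225973/174960000
Step 8: max=215299/54000, min=20517722017/5248800000, spread=409340783/5248800000

Answer: 1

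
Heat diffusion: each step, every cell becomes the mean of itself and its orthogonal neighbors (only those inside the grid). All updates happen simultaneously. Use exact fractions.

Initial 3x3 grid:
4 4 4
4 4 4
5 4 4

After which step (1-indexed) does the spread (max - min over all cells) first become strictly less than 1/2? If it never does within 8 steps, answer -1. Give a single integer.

Step 1: max=13/3, min=4, spread=1/3
  -> spread < 1/2 first at step 1
Step 2: max=77/18, min=4, spread=5/18
Step 3: max=905/216, min=4, spread=41/216
Step 4: max=53971/12960, min=1451/360, spread=347/2592
Step 5: max=3217337/777600, min=14557/3600, spread=2921/31104
Step 6: max=192452539/46656000, min=1753483/432000, spread=24611/373248
Step 7: max=11516162033/2799360000, min=39536741/9720000, spread=207329/4478976
Step 8: max=689876352451/167961600000, min=2112401599/518400000, spread=1746635/53747712

Answer: 1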